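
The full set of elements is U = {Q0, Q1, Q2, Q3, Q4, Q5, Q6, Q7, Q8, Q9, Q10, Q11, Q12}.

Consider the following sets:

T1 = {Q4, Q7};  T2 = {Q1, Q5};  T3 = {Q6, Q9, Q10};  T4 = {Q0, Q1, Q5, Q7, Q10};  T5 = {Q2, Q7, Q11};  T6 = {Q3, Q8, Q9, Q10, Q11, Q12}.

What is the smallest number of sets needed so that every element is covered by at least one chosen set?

T1 and T3 and T4 and T5 and T6 together: T1 ∪ T3 ∪ T4 ∪ T5 ∪ T6 = {Q0, Q1, Q2, Q3, Q4, Q5, Q6, Q7, Q8, Q9, Q10, Q11, Q12} — every element is covered.
No 4 of the 6 sets cover everything (all 15 combinations miss at least one element), so 5 is optimal.

5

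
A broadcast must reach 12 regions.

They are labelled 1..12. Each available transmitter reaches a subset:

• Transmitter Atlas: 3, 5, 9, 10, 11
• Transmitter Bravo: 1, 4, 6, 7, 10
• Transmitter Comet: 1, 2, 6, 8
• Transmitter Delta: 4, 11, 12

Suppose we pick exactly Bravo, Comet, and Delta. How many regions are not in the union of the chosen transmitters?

Union of Bravo, Comet, Delta = {1, 2, 4, 6, 7, 8, 10, 11, 12}.
Not covered: 3, 5, 9 — 3 regions.

3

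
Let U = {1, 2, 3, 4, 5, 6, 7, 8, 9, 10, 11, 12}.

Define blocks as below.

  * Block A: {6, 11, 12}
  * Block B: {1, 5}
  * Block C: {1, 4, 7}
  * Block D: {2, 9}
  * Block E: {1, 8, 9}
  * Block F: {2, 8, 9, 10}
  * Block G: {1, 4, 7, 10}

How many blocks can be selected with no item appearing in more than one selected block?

3

A, D, G are pairwise disjoint (A={6,11,12}; D={2,9}; G={1,4,7,10}).
Every remaining block overlaps one of these, and no 4 of the listed blocks are pairwise disjoint, so 3 is the maximum.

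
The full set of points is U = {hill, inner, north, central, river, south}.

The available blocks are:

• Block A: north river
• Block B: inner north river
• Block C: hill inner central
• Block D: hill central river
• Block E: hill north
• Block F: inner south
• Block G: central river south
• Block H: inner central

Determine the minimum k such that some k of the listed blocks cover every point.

3

B, D, and G cover everything between them: the union {hill, inner, north, central, river, south} is all of U.
No 2 of the 8 blocks cover everything (all 28 combinations miss at least one point), so 3 is optimal.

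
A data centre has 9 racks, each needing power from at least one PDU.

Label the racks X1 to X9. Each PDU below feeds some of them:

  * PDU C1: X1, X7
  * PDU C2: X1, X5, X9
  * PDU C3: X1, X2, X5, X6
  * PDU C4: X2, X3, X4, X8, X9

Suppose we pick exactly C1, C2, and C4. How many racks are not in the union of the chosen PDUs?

1

Union of C1, C2, C4 = {X1, X2, X3, X4, X5, X7, X8, X9}.
Not covered: X6 — 1 rack.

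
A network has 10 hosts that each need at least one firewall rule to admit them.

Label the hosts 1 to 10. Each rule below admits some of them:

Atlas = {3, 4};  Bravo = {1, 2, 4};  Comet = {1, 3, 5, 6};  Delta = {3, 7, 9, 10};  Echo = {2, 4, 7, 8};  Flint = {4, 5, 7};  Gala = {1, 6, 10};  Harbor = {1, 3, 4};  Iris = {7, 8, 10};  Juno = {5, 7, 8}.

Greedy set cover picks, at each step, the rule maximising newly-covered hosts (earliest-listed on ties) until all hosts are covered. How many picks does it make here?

3

Greedy: pick Comet (covers 4 new) → pick Echo (covers 4 new) → pick Delta (covers 2 new). Total picks: 3.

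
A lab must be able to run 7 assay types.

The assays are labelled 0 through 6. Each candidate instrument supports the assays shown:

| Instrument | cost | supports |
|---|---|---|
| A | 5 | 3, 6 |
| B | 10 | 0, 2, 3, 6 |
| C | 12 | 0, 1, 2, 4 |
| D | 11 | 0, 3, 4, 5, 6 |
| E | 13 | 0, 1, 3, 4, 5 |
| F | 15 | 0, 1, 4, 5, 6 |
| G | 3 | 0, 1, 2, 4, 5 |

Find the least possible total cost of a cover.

8

A, G together cover every assay (A ∪ G = {0, 1, 2, 3, 4, 5, 6}); total cost 5 + 3 = 8.
No covering selection has total cost below 8.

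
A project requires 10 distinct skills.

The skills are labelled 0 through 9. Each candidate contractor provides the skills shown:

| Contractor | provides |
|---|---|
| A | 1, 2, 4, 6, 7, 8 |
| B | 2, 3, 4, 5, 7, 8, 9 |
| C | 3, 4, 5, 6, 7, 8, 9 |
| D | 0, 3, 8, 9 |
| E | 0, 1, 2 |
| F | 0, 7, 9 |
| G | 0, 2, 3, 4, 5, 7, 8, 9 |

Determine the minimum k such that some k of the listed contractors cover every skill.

Take {A, G}. Their union is {0, 1, 2, 3, 4, 5, 6, 7, 8, 9}, which is all 10 skills.
No single contractor has all 10 skills (the largest, G, has 8), so 2 is optimal.

2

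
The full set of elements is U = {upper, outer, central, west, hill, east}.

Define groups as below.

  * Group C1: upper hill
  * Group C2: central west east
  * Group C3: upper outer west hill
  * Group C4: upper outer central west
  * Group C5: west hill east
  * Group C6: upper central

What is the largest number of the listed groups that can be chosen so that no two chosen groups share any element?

C1, C2 are pairwise disjoint (C1={upper,hill}; C2={central,west,east}).
Every remaining group overlaps one of these, and no 3 of the listed groups are pairwise disjoint, so 2 is the maximum.

2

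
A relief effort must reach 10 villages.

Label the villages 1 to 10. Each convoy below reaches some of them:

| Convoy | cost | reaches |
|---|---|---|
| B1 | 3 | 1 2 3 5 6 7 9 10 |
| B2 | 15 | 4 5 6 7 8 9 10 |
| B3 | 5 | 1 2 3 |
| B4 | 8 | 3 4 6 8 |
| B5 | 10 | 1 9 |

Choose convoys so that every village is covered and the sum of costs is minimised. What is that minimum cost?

B1, B4 together cover every village (B1 ∪ B4 = {1, 2, 3, 4, 5, 6, 7, 8, 9, 10}); total cost 3 + 8 = 11.
No covering selection has total cost below 11.

11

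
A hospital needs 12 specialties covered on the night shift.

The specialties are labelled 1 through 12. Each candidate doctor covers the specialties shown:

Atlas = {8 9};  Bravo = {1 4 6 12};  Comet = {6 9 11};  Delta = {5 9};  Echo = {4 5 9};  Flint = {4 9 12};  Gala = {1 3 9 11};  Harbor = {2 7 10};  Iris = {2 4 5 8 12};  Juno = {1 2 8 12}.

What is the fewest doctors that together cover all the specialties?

Comet and Gala and Harbor and Iris together: Comet ∪ Gala ∪ Harbor ∪ Iris = {1, 2, 3, 4, 5, 6, 7, 8, 9, 10, 11, 12} — every specialty is covered.
Only Harbor contains 7, so Harbor is forced; the remaining 9 specialties need at least 3 more doctors (each remaining doctor adds at most 4) — so at least 4 doctors are needed, and 4 is optimal.

4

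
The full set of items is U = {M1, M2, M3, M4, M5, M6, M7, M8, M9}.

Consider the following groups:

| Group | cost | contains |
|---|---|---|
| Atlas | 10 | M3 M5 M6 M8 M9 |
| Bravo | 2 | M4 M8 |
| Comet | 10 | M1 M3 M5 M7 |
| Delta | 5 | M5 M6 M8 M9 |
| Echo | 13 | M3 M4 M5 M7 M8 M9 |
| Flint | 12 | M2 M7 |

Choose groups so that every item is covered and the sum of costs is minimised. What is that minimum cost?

Bravo, Comet, Delta, Flint together cover every item (Bravo ∪ Comet ∪ Delta ∪ Flint = {M1, M2, M3, M4, M5, M6, M7, M8, M9}); total cost 2 + 10 + 5 + 12 = 29.
No covering selection has total cost below 29.

29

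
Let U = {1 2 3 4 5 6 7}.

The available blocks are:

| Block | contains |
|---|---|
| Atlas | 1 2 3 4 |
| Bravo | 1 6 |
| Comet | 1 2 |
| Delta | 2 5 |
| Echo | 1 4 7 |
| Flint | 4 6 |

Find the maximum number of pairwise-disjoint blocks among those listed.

Delta, Flint are pairwise disjoint (Delta={2,5}; Flint={4,6}).
Every remaining block overlaps one of these, and no 3 of the listed blocks are pairwise disjoint, so 2 is the maximum.

2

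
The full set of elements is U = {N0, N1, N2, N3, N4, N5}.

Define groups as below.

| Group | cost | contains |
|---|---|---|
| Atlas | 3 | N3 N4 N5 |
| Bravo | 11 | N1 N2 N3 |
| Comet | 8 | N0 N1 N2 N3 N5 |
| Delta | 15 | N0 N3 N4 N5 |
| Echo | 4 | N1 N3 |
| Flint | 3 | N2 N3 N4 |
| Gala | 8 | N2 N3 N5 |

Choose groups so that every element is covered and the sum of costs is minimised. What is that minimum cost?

Atlas, Comet together cover every element (Atlas ∪ Comet = {N0, N1, N2, N3, N4, N5}); total cost 3 + 8 = 11.
No covering selection has total cost below 11.

11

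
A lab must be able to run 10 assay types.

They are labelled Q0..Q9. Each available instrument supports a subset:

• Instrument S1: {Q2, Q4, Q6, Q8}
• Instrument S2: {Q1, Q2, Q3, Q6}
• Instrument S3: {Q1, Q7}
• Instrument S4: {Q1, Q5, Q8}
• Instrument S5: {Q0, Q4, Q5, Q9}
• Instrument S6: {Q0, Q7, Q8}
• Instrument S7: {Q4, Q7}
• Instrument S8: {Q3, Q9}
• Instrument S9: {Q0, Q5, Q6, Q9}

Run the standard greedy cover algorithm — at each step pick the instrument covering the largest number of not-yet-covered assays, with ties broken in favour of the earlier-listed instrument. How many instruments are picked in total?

4

Greedy: pick S1 (covers 4 new) → pick S5 (covers 3 new) → pick S2 (covers 2 new) → pick S3 (covers 1 new). Total picks: 4.
(The true minimum cover uses only 3 instruments, so greedy is not optimal here.)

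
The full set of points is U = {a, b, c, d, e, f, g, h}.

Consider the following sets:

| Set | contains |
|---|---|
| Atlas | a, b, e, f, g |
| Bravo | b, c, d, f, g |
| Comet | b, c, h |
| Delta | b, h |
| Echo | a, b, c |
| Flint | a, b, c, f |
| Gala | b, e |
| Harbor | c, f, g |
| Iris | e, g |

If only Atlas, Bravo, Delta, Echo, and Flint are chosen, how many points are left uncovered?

0

Union of Atlas, Bravo, Delta, Echo, Flint = {a, b, c, d, e, f, g, h} — that's every point, so 0 are uncovered.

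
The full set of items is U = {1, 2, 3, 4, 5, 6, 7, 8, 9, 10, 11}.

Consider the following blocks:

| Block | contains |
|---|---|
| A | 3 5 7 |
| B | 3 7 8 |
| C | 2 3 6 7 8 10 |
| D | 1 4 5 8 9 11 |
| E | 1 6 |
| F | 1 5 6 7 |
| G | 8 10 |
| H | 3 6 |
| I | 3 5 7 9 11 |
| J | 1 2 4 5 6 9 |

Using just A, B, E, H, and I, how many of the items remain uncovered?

3

Union of A, B, E, H, I = {1, 3, 5, 6, 7, 8, 9, 11}.
Not covered: 2, 4, 10 — 3 items.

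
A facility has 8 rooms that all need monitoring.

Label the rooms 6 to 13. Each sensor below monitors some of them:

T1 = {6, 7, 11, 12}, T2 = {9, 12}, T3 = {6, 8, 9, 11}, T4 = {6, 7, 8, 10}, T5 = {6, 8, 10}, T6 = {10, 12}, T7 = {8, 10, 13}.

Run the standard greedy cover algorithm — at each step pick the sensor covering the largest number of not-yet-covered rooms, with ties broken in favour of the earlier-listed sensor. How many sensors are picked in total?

Greedy: pick T1 (covers 4 new) → pick T7 (covers 3 new) → pick T2 (covers 1 new). Total picks: 3.

3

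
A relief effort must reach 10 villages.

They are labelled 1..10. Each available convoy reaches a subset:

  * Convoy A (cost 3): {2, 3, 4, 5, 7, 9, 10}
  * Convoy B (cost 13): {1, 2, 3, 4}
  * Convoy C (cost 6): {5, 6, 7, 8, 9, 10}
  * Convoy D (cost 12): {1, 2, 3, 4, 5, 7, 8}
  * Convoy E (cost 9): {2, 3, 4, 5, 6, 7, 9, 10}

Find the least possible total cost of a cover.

18

C, D together cover every village (C ∪ D = {1, 2, 3, 4, 5, 6, 7, 8, 9, 10}); total cost 6 + 12 = 18.
The greedy pick A, C, D costs 21; no covering selection beats 18.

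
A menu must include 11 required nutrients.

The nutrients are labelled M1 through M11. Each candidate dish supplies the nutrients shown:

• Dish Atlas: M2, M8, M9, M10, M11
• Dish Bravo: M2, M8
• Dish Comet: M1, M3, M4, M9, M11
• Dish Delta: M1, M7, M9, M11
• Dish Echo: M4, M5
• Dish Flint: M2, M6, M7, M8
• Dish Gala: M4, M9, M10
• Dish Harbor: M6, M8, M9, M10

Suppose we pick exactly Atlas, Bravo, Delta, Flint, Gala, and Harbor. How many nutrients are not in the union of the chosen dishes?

2

Union of Atlas, Bravo, Delta, Flint, Gala, Harbor = {M1, M2, M4, M6, M7, M8, M9, M10, M11}.
Not covered: M3, M5 — 2 nutrients.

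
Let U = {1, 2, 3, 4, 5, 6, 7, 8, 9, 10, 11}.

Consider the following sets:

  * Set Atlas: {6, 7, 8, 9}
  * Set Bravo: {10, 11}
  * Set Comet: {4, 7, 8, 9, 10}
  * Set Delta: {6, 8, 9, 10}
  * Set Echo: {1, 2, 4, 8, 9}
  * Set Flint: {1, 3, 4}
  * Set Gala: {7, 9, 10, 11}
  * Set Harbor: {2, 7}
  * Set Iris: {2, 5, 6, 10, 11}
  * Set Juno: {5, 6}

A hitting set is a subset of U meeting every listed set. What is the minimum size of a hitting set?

The 4 points {1, 5, 7, 10} hit every set.
The sets Bravo, Flint, Harbor, Juno are pairwise disjoint, so any hitting set needs a separate point for each — at least 4. Hence 4 is optimal.

4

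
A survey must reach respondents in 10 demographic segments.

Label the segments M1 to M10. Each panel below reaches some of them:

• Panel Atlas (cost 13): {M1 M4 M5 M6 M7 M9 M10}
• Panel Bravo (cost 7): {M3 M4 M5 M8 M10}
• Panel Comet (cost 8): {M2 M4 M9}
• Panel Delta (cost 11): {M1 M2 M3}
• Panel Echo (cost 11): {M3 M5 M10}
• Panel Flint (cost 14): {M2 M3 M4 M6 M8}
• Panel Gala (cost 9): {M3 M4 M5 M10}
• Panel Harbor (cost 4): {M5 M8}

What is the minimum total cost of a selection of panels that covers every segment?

Atlas, Flint together cover every segment (Atlas ∪ Flint = {M1, M2, M3, M4, M5, M6, M7, M8, M9, M10}); total cost 13 + 14 = 27.
The greedy pick Bravo, Atlas, Comet costs 28; no covering selection beats 27.

27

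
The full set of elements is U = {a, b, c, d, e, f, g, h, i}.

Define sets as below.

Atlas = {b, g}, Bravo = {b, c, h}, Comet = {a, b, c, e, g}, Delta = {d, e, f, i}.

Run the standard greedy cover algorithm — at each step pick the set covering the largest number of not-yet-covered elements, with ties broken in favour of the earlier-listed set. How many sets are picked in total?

3

Greedy: pick Comet (covers 5 new) → pick Delta (covers 3 new) → pick Bravo (covers 1 new). Total picks: 3.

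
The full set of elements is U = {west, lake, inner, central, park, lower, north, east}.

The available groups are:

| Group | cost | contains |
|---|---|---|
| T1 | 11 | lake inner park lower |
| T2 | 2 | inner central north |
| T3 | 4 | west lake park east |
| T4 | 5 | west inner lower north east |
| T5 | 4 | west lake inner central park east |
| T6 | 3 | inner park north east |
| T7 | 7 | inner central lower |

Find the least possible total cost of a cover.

9

T4, T5 together cover every element (T4 ∪ T5 = {west, lake, inner, central, park, lower, north, east}); total cost 5 + 4 = 9.
The greedy pick T2, T3, T4 costs 11; no covering selection beats 9.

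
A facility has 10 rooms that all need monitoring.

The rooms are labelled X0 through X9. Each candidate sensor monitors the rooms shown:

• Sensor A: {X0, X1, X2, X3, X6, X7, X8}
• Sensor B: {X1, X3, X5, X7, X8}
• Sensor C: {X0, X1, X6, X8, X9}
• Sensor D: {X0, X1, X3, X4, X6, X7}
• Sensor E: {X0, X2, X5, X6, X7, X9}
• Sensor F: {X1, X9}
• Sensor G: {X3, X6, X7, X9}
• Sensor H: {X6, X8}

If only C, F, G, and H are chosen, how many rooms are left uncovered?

Union of C, F, G, H = {X0, X1, X3, X6, X7, X8, X9}.
Not covered: X2, X4, X5 — 3 rooms.

3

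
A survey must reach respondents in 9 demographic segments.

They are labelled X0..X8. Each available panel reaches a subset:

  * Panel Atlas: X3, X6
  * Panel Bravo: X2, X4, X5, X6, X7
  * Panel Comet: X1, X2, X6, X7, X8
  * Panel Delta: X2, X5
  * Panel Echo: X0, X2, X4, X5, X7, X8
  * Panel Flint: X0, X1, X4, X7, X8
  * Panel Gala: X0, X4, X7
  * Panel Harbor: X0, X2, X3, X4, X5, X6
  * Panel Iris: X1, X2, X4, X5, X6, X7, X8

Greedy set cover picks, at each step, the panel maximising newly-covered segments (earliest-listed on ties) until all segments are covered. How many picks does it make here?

Greedy: pick Iris (covers 7 new) → pick Harbor (covers 2 new). Total picks: 2.

2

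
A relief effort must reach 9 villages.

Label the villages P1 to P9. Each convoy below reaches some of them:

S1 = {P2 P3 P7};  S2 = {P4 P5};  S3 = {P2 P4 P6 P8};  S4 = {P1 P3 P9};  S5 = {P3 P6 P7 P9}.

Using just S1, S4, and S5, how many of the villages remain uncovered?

Union of S1, S4, S5 = {P1, P2, P3, P6, P7, P9}.
Not covered: P4, P5, P8 — 3 villages.

3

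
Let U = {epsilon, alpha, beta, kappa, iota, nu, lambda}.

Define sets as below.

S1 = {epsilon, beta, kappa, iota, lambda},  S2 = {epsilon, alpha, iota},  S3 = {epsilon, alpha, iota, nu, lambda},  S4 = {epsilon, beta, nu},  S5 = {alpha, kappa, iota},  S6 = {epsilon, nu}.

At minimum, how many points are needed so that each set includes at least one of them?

H = {epsilon, iota} meets every set (each contains at least one member of H), and |H| = 2.
The sets S4, S5 are pairwise disjoint, so any hitting set needs a separate point for each — at least 2. Hence 2 is optimal.

2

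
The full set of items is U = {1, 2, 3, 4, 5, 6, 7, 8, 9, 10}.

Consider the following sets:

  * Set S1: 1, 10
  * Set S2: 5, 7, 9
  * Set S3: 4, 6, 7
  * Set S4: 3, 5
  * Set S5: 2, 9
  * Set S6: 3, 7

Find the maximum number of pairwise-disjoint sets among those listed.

S1, S3, S4, S5 are pairwise disjoint (S1={1,10}; S3={4,6,7}; S4={3,5}; S5={2,9}).
Every remaining set overlaps one of these, and no 5 of the listed sets are pairwise disjoint, so 4 is the maximum.

4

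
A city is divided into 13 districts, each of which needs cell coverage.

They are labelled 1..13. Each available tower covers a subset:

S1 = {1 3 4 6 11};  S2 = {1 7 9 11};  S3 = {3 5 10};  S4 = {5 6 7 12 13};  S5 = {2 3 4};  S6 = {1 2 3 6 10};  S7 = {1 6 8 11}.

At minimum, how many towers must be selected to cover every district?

Take {S1, S2, S4, S6, S7}. Their union is {1, 2, 3, 4, 5, 6, 7, 8, 9, 10, 11, 12, 13}, which is all 13 districts.
No 4 of the 7 towers cover everything (all 35 combinations miss at least one district), so 5 is optimal.

5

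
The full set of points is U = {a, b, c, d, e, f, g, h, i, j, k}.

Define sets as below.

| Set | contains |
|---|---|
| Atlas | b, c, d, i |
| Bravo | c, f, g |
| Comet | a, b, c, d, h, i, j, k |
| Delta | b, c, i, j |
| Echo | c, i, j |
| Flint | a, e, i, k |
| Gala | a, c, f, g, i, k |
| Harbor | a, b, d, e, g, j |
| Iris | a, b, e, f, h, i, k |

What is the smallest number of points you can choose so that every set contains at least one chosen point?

2

T = {c, e} meets every set (each contains at least one member of T), and |T| = 2.
The sets Bravo, Flint are pairwise disjoint, so any hitting set needs a separate point for each — at least 2. Hence 2 is optimal.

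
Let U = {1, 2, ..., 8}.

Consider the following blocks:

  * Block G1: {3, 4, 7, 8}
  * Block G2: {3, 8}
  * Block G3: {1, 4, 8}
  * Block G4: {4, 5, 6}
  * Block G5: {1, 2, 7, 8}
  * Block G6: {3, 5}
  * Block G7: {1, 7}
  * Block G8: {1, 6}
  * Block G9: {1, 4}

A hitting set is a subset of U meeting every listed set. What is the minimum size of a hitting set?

The 3 items {1, 3, 4} hit every block.
The blocks G2, G4, G7 are pairwise disjoint, so any hitting set needs a separate item for each — at least 3. Hence 3 is optimal.

3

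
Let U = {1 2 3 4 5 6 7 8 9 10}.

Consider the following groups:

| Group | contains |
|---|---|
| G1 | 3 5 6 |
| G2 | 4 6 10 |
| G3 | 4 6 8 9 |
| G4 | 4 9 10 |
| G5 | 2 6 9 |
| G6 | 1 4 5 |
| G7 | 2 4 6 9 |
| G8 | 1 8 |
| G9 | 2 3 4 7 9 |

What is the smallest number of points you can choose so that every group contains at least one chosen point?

3

Take H = {1, 4, 6}. Each listed group contains at least one of these, so H is a hitting set of size 3.
The groups G1, G4, G8 are pairwise disjoint, so any hitting set needs a separate point for each — at least 3. Hence 3 is optimal.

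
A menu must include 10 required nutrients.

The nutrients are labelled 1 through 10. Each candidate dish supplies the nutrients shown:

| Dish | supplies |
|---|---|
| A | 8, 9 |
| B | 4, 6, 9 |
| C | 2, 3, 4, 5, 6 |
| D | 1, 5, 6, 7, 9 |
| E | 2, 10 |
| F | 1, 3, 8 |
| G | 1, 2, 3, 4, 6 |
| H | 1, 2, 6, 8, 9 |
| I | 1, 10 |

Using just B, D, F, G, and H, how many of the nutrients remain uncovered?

Union of B, D, F, G, H = {1, 2, 3, 4, 5, 6, 7, 8, 9}.
Not covered: 10 — 1 nutrient.

1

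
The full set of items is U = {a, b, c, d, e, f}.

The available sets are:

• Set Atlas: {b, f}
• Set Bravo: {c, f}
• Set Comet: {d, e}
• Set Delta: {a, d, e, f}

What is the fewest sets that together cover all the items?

Take {Atlas, Bravo, Delta}. Their union is {a, b, c, d, e, f}, which is all 6 items.
Only Delta contains a, so Delta is forced; the remaining 2 items need at least 2 more sets (each remaining set adds at most 1) — so at least 3 sets are needed, and 3 is optimal.

3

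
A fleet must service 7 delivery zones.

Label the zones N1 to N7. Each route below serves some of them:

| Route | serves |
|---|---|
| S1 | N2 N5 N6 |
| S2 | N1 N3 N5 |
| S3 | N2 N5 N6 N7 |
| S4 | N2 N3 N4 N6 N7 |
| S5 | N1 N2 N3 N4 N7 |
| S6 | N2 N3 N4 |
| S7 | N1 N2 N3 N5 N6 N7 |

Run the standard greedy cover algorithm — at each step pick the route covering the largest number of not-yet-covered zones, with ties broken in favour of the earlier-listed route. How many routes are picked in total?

Greedy: pick S7 (covers 6 new) → pick S4 (covers 1 new). Total picks: 2.

2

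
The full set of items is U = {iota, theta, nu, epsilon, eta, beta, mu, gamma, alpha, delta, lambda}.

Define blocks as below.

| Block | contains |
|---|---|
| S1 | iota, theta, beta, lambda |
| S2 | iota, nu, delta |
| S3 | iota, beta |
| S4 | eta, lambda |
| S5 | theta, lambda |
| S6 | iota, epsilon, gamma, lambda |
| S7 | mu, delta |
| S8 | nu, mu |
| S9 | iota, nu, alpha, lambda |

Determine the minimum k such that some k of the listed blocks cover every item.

5

Take {S1, S4, S6, S7, S9}. Their union is {iota, theta, nu, epsilon, eta, beta, mu, gamma, alpha, delta, lambda}, which is all 11 items.
Only S6 contains epsilon, so S6 is forced; the remaining 7 items need at least 4 more blocks (each remaining block adds at most 2) — so at least 5 blocks are needed, and 5 is optimal.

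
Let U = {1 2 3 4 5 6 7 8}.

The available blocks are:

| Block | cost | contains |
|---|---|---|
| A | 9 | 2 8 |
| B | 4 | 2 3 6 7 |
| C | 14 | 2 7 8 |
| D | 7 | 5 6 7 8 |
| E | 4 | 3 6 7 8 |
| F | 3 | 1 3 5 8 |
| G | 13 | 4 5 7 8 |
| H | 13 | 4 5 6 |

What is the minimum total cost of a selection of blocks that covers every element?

B, F, H together cover every element (B ∪ F ∪ H = {1, 2, 3, 4, 5, 6, 7, 8}); total cost 4 + 3 + 13 = 20.
No covering selection has total cost below 20.

20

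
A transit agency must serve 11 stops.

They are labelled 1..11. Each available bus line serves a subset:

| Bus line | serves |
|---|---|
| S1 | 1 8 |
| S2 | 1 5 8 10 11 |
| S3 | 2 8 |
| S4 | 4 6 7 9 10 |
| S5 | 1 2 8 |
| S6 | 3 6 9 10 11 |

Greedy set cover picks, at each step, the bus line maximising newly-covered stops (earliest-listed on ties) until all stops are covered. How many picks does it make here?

Greedy: pick S2 (covers 5 new) → pick S4 (covers 4 new) → pick S3 (covers 1 new) → pick S6 (covers 1 new). Total picks: 4.

4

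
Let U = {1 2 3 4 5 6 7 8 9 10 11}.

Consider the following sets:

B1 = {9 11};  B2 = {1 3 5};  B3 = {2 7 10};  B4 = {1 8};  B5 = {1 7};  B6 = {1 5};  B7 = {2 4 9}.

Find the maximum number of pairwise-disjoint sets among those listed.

B1, B3, B4 are pairwise disjoint (B1={9,11}; B3={2,7,10}; B4={1,8}).
Every remaining set overlaps one of these, and no 4 of the listed sets are pairwise disjoint, so 3 is the maximum.

3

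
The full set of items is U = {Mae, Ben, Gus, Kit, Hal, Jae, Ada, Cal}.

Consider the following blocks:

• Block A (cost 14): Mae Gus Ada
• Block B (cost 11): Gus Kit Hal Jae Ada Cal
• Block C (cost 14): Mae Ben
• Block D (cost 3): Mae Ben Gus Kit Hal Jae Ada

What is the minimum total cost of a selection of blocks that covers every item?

B, D together cover every item (B ∪ D = {Mae, Ben, Gus, Kit, Hal, Jae, Ada, Cal}); total cost 11 + 3 = 14.
No covering selection has total cost below 14.

14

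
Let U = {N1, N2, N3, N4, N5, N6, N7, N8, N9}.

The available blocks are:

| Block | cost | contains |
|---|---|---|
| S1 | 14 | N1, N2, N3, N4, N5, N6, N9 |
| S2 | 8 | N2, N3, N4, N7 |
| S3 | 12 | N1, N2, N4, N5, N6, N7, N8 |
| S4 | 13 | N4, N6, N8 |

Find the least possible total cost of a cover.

S1, S3 together cover every item (S1 ∪ S3 = {N1, N2, N3, N4, N5, N6, N7, N8, N9}); total cost 14 + 12 = 26.
No covering selection has total cost below 26.

26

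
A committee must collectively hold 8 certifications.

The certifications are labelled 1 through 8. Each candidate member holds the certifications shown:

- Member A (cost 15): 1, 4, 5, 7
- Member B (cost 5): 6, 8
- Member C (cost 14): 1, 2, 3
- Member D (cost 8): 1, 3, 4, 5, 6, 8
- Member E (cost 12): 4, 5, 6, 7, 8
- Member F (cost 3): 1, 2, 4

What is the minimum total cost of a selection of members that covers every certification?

23

D, E, F together cover every certification (D ∪ E ∪ F = {1, 2, 3, 4, 5, 6, 7, 8}); total cost 8 + 12 + 3 = 23.
No covering selection has total cost below 23.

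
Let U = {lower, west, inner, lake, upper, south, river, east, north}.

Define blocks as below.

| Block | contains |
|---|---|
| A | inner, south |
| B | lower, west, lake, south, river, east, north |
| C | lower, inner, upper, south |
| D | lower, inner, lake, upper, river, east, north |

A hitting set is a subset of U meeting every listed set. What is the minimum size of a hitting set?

2

The 2 items {inner, lake} hit every block.
No single item lies in every block, so at least 2 are needed and 2 is optimal.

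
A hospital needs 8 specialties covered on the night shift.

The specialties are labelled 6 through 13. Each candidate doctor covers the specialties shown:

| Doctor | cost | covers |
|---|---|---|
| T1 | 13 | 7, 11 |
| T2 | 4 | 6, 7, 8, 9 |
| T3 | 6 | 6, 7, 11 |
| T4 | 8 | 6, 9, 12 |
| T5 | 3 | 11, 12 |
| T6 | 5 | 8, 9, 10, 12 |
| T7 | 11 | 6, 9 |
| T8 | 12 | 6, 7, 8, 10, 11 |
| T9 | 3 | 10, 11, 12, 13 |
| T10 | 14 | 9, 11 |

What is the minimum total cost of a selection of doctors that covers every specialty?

7

T2, T9 together cover every specialty (T2 ∪ T9 = {6, 7, 8, 9, 10, 11, 12, 13}); total cost 4 + 3 = 7.
No covering selection has total cost below 7.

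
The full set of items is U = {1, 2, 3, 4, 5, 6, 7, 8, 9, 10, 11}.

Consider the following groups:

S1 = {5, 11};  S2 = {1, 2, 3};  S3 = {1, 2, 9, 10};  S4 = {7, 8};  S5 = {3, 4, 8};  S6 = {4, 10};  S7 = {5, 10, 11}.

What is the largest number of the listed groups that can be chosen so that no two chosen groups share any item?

4

S1, S2, S4, S6 are pairwise disjoint (S1={5,11}; S2={1,2,3}; S4={7,8}; S6={4,10}).
Every remaining group overlaps one of these, and no 5 of the listed groups are pairwise disjoint, so 4 is the maximum.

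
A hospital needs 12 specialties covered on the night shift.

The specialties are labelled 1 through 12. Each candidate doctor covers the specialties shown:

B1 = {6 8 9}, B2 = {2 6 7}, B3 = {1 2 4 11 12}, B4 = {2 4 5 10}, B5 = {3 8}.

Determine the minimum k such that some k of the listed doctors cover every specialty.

B1 and B2 and B3 and B4 and B5 together: B1 ∪ B2 ∪ B3 ∪ B4 ∪ B5 = {1, 2, 3, 4, 5, 6, 7, 8, 9, 10, 11, 12} — every specialty is covered.
No 4 of the 5 doctors cover everything (all 5 combinations miss at least one specialty), so 5 is optimal.

5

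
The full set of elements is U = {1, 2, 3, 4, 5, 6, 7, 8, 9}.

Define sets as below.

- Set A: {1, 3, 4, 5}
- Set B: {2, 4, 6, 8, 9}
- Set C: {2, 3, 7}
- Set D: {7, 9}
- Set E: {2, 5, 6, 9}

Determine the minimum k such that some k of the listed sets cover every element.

3

A and B and C together: A ∪ B ∪ C = {1, 2, 3, 4, 5, 6, 7, 8, 9} — every element is covered.
Only A contains 1, so A is forced; the remaining 5 elements need at least 2 more sets (each remaining set adds at most 4) — so at least 3 sets are needed, and 3 is optimal.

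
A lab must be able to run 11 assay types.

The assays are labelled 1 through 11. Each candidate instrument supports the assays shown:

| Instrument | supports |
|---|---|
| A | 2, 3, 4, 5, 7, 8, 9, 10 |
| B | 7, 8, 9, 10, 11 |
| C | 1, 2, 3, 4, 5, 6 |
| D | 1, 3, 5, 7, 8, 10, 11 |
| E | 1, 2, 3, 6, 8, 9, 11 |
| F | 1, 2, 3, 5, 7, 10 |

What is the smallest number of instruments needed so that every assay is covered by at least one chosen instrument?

Take {A, E}. Their union is {1, 2, 3, 4, 5, 6, 7, 8, 9, 10, 11}, which is all 11 assays.
No single instrument has all 11 assays (the largest, A, has 8), so 2 is optimal.

2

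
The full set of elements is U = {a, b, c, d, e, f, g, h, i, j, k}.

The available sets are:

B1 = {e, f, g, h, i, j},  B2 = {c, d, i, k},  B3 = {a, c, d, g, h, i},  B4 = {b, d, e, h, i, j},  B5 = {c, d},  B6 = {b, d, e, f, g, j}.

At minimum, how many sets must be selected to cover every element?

B2, B3, and B6 cover everything between them: the union {a, b, c, d, e, f, g, h, i, j, k} is all of U.
Only B3 contains a, so B3 is forced; the remaining 5 elements need at least 2 more sets (each remaining set adds at most 4) — so at least 3 sets are needed, and 3 is optimal.

3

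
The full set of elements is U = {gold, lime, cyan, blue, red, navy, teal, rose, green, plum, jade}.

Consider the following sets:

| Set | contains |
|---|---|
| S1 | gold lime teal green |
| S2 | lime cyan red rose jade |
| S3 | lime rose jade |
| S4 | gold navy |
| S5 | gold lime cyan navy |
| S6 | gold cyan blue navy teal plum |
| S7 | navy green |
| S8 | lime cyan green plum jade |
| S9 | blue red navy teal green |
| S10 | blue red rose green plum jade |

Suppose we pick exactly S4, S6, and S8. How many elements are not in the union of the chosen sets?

2

Union of S4, S6, S8 = {gold, lime, cyan, blue, navy, teal, green, plum, jade}.
Not covered: red, rose — 2 elements.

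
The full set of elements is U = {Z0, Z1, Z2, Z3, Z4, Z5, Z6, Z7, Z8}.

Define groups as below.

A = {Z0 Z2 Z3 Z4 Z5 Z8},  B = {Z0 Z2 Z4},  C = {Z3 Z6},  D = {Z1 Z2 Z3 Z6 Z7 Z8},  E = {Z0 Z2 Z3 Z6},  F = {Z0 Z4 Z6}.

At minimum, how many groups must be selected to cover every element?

Take {A, D}. Their union is {Z0, Z1, Z2, Z3, Z4, Z5, Z6, Z7, Z8}, which is all 9 elements.
No single group has all 9 elements (the largest, A, has 6), so 2 is optimal.

2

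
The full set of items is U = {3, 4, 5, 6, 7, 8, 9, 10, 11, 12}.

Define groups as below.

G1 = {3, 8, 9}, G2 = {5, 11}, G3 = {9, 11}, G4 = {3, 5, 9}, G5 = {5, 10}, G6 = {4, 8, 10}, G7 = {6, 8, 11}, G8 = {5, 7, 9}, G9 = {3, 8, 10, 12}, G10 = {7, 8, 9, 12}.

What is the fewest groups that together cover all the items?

4

G4 and G6 and G7 and G10 together: G4 ∪ G6 ∪ G7 ∪ G10 = {3, 4, 5, 6, 7, 8, 9, 10, 11, 12} — every item is covered.
Only G6 contains 4, so G6 is forced; the remaining 7 items need at least 3 more groups (each remaining group adds at most 3) — so at least 4 groups are needed, and 4 is optimal.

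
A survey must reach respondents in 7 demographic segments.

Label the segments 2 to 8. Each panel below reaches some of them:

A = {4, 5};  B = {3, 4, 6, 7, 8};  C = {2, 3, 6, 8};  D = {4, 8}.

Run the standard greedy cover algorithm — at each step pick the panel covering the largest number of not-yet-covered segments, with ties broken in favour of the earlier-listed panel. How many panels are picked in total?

3

Greedy: pick B (covers 5 new) → pick A (covers 1 new) → pick C (covers 1 new). Total picks: 3.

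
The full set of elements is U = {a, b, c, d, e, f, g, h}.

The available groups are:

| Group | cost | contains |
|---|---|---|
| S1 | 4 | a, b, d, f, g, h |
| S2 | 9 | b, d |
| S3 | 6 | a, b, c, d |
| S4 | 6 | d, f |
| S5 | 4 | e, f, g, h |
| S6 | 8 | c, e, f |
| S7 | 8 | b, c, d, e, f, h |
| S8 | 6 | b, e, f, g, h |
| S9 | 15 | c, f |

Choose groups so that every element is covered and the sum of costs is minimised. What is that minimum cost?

S3, S5 together cover every element (S3 ∪ S5 = {a, b, c, d, e, f, g, h}); total cost 6 + 4 = 10.
The greedy pick S1, S5, S3 costs 14; no covering selection beats 10.

10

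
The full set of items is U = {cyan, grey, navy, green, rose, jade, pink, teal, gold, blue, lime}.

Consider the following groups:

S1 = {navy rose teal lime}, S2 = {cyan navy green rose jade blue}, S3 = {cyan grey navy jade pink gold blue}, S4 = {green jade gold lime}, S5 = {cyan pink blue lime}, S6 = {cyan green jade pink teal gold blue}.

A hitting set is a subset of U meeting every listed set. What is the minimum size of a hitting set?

The 2 items {cyan, lime} hit every group.
No single item lies in every group, so at least 2 are needed and 2 is optimal.

2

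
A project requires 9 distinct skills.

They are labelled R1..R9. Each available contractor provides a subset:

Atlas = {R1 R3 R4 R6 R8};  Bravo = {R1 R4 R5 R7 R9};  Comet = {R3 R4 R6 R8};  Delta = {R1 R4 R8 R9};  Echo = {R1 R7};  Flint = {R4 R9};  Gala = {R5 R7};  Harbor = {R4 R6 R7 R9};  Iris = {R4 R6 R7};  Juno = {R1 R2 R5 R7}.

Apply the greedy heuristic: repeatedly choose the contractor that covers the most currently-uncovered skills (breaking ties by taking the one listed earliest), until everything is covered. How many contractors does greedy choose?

3

Greedy: pick Atlas (covers 5 new) → pick Bravo (covers 3 new) → pick Juno (covers 1 new). Total picks: 3.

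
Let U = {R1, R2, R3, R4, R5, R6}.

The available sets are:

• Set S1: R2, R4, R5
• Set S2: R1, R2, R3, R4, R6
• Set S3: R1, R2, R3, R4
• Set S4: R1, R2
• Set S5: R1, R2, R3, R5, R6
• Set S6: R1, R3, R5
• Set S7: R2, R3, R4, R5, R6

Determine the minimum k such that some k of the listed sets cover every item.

S3 and S5 together: S3 ∪ S5 = {R1, R2, R3, R4, R5, R6} — every item is covered.
No single set has all 6 items (the largest, S2, has 5), so 2 is optimal.

2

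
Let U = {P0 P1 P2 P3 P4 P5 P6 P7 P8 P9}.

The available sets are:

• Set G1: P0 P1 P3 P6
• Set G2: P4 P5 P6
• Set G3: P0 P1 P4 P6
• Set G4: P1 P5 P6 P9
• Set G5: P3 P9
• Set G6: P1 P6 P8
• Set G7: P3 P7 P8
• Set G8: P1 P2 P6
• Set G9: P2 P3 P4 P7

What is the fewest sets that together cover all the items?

4

G3, G4, G6, and G9 cover everything between them: the union {P0, P1, P2, P3, P4, P5, P6, P7, P8, P9} is all of U.
No 3 of the 9 sets cover everything (all 84 combinations miss at least one item), so 4 is optimal.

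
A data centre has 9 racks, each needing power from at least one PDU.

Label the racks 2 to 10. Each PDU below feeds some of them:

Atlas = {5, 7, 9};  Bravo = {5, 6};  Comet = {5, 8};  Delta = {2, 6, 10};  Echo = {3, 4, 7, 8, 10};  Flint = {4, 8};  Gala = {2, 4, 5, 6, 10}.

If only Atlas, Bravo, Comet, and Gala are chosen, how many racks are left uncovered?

1

Union of Atlas, Bravo, Comet, Gala = {2, 4, 5, 6, 7, 8, 9, 10}.
Not covered: 3 — 1 rack.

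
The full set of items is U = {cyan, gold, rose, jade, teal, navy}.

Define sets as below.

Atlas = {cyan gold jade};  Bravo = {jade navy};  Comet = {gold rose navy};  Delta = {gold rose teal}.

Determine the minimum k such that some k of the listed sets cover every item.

Take {Atlas, Comet, Delta}. Their union is {cyan, gold, rose, jade, teal, navy}, which is all 6 items.
Only Atlas contains cyan, so Atlas is forced; the remaining 3 items need at least 2 more sets (each remaining set adds at most 2) — so at least 3 sets are needed, and 3 is optimal.

3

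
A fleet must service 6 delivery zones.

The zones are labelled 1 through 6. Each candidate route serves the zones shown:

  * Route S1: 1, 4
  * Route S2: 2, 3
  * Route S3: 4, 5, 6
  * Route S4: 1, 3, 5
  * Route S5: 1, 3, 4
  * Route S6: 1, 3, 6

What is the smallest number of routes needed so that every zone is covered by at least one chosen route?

S2 and S3 and S4 together: S2 ∪ S3 ∪ S4 = {1, 2, 3, 4, 5, 6} — every zone is covered.
Only S2 contains 2, so S2 is forced; the remaining 4 zones need at least 2 more routes (each remaining route adds at most 3) — so at least 3 routes are needed, and 3 is optimal.

3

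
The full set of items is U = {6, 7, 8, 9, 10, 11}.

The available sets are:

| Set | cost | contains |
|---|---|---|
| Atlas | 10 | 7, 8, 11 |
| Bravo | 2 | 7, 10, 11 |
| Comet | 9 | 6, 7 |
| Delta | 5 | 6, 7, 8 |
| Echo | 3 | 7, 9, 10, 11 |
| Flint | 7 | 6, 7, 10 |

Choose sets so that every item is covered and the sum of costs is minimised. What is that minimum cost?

8

Delta, Echo together cover every item (Delta ∪ Echo = {6, 7, 8, 9, 10, 11}); total cost 5 + 3 = 8.
The greedy pick Bravo, Delta, Echo costs 10; no covering selection beats 8.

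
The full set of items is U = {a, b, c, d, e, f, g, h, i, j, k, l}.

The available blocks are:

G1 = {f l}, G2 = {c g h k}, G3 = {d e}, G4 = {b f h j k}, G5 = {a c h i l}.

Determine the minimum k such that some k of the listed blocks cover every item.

4

Take {G2, G3, G4, G5}. Their union is {a, b, c, d, e, f, g, h, i, j, k, l}, which is all 12 items.
Only G2 contains g, so G2 is forced; the remaining 8 items need at least 3 more blocks (each remaining block adds at most 3) — so at least 4 blocks are needed, and 4 is optimal.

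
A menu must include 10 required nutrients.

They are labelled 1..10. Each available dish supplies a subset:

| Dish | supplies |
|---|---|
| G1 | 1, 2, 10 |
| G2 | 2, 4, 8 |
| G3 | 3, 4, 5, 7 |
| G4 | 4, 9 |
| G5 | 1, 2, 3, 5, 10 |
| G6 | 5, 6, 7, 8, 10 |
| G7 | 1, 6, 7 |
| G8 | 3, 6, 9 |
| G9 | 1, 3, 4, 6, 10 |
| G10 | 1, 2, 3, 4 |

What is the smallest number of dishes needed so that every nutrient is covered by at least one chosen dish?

3

G4 and G6 and G10 together: G4 ∪ G6 ∪ G10 = {1, 2, 3, 4, 5, 6, 7, 8, 9, 10} — every nutrient is covered.
No 2 of the 10 dishes cover everything (all 45 combinations miss at least one nutrient), so 3 is optimal.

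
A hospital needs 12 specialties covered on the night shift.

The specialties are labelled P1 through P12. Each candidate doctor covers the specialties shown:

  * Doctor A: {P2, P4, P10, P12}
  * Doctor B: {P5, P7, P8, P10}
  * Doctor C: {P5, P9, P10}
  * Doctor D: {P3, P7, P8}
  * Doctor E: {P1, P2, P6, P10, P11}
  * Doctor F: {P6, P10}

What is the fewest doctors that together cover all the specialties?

A and C and D and E together: A ∪ C ∪ D ∪ E = {P1, P2, P3, P4, P5, P6, P7, P8, P9, P10, P11, P12} — every specialty is covered.
Only E contains P1, so E is forced; the remaining 7 specialties need at least 3 more doctors (each remaining doctor adds at most 3) — so at least 4 doctors are needed, and 4 is optimal.

4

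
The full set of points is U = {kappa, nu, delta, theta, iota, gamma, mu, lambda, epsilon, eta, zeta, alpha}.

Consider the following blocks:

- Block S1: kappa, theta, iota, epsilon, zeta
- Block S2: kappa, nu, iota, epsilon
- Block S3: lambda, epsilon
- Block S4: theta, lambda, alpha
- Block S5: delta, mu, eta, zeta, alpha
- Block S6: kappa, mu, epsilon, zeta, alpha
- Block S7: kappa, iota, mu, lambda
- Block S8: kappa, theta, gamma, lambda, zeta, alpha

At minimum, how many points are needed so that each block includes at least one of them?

The 3 points {iota, lambda, alpha} hit every block.
No choice of 2 points meets every block, so 3 is the minimum.

3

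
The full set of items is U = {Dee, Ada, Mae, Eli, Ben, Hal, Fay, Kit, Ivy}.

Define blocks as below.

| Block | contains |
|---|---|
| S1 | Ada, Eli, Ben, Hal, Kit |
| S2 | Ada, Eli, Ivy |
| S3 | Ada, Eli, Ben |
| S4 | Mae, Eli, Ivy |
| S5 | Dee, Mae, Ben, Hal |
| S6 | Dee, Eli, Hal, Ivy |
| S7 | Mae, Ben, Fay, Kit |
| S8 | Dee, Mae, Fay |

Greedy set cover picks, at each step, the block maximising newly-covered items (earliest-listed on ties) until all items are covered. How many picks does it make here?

3

Greedy: pick S1 (covers 5 new) → pick S8 (covers 3 new) → pick S2 (covers 1 new). Total picks: 3.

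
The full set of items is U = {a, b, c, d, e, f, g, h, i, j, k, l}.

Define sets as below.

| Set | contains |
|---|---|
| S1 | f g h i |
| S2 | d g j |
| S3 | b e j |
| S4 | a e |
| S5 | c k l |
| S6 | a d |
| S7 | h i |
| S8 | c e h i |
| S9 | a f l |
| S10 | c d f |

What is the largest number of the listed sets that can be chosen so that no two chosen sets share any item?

S1, S3, S5, S6 are pairwise disjoint (S1={f,g,h,i}; S3={b,e,j}; S5={c,k,l}; S6={a,d}).
Every remaining set overlaps one of these, and no 5 of the listed sets are pairwise disjoint, so 4 is the maximum.

4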